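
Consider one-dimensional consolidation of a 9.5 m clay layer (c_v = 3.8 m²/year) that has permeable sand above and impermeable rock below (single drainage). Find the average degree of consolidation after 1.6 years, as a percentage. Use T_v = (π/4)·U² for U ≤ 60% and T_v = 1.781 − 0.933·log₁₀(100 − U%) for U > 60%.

U ≈ 29.3 %

Drainage path length: H_d = H = 9.5 m (single drainage).
T_v = c_v·t/H_d² = 3.8×1.6/9.5² = 0.067368.
T_v = 0.067368 corresponds to the U ≤ 60% branch:
U = √(4T_v/π) = 0.2929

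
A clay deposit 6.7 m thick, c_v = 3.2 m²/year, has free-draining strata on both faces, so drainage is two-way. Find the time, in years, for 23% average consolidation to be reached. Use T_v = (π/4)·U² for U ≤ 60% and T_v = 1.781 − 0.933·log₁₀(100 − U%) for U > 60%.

t ≈ 0.146 years

Drainage path length: H_d = H/2 = 3.35 m (double drainage).
U ≤ 60%: T_v = (π/4)·U² = (π/4)×0.23² = 0.041548.
t = T_v·H_d²/c_v = 0.041548×3.35²/3.2 = 0.1457 years.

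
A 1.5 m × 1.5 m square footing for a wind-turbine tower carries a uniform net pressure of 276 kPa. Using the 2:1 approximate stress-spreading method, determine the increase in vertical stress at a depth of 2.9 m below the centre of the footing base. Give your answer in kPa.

By the 2:1 method the load spreads at 1 horizontal : 2 vertical, so at depth z the loaded area has grown by z in each plan dimension:
Δσ = qBL/((B+z)(L+z)) = 276×1.5×1.5/((1.5+2.9)(1.5+2.9)) = 32.076 kPa

Δσ_z ≈ 32.1 kPa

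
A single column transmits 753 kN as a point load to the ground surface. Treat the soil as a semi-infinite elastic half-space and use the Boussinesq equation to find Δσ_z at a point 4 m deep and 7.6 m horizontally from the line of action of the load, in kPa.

Boussinesq vertical stress below a point load on an elastic half-space:
Δσ_z = 3P/(2πz²) · [1 + (r/z)²]^(−5/2)
r/z = 7.6/4 = 1.9; [1+(r/z)²]^(−5/2) = 0.021915.
Δσ_z = 3×753/(2π×4²) × 0.021915 = 22.471 × 0.021915 = 0.4925 kPa

Δσ_z ≈ 0.492 kPa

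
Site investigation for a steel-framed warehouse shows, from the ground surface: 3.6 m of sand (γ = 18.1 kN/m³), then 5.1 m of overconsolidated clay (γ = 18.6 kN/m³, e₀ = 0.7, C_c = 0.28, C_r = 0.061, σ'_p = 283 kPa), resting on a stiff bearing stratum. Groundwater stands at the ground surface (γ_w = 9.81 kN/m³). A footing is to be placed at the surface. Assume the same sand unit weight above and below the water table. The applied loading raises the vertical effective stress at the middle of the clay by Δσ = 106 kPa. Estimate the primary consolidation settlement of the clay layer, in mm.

S_c ≈ 88.1 mm

Mid-depth of clay below the ground surface: z = 3.6 + 5.1/2 = 6.15 m.
Total vertical stress at mid-clay: σ_v = 18.1×3.6 + 18.6×2.55 = 112.59 kPa.
Pore pressure: u = 9.81×(6.15 − 0) = 60.332 kPa.
Initial effective stress: σ'_0 = σ_v − u = 112.59 − 60.332 = 52.258 kPa.
Final effective stress: σ'_f = 52.258 + 106 = 158.26 kPa.
σ'_f = 158.26 ≤ σ'_p = 283 kPa, so the clay remains overconsolidated and only the recompression index applies:
S_c = C_r·H/(1+e₀)·log₁₀(σ'_f/σ'_0) = 0.061×5.1/1.7×log₁₀(158.26/52.258)
    = 0.183 × 0.48122 = 0.08806 m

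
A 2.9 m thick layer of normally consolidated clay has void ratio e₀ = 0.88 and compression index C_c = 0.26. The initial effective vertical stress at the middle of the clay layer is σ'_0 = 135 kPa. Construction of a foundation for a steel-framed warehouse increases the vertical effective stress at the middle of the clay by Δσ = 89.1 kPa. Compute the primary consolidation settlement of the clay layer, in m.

Final effective stress: σ'_f = σ'_0 + Δσ = 135 + 89.1 = 224.1 kPa.
Normally consolidated clay, so the full stress increment lies on the virgin compression line:
S_c = C_c·H/(1+e₀)·log₁₀(σ'_f/σ'_0) = 0.26×2.9/(1+0.88)×log₁₀(224.1/135)
    = 0.40106 × 0.22011 = 0.08828 m

S_c ≈ 0.0883 m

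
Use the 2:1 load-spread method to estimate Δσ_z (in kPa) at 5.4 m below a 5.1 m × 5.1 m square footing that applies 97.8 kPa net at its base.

By the 2:1 method the load spreads at 1 horizontal : 2 vertical, so at depth z the loaded area has grown by z in each plan dimension:
Δσ = qBL/((B+z)(L+z)) = 97.8×5.1×5.1/((5.1+5.4)(5.1+5.4)) = 23.073 kPa

Δσ_z ≈ 23.1 kPa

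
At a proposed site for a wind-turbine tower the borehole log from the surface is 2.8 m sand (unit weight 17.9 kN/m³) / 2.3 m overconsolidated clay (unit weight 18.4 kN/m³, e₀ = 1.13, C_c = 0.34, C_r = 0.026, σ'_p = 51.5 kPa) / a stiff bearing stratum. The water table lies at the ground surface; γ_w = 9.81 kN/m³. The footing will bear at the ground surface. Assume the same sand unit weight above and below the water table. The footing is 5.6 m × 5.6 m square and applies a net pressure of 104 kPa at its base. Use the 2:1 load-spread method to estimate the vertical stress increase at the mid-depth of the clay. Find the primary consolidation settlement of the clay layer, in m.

Mid-depth of clay below the ground surface: z = 2.8 + 2.3/2 = 3.95 m.
Total vertical stress at mid-clay: σ_v = 17.9×2.8 + 18.4×1.15 = 71.28 kPa.
Pore pressure: u = 9.81×(3.95 − 0) = 38.75 kPa.
Initial effective stress: σ'_0 = σ_v − u = 71.28 − 38.75 = 32.53 kPa.
Stress increase at mid-clay by the 2:1 spreading method:
Δσ = qBL/((B+z)(L+z)) = 104×5.6×5.6/((5.6+3.95)(5.6+3.95)) = 35.76 kPa
Final effective stress: σ'_f = 32.53 + 35.76 = 68.29 kPa.
σ'_f = 68.29 > σ'_p = 51.5 kPa, so the stress path crosses the preconsolidation pressure — recompression up to σ'_p, then virgin compression beyond:
S_c = H/(1+e₀)·[C_r·log₁₀(σ'_p/σ'_0) + C_c·log₁₀(σ'_f/σ'_p)]
    = 2.3/2.13 × [0.026×log₁₀(51.5/32.53) + 0.34×log₁₀(68.29/51.5)]
    = 1.0798 × [0.0051876 + 0.041667] = 0.05059 m

S_c ≈ 0.0506 m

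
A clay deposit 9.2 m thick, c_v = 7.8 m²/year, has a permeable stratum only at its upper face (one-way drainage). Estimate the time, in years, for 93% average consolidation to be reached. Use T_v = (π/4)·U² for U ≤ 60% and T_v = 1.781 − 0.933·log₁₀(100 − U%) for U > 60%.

Drainage path length: H_d = H = 9.2 m (single drainage).
U > 60%: T_v = 1.781 − 0.933·log₁₀(100 − 93) = 0.99252.
t = T_v·H_d²/c_v = 0.99252×9.2²/7.8 = 10.77 years.

t ≈ 10.8 years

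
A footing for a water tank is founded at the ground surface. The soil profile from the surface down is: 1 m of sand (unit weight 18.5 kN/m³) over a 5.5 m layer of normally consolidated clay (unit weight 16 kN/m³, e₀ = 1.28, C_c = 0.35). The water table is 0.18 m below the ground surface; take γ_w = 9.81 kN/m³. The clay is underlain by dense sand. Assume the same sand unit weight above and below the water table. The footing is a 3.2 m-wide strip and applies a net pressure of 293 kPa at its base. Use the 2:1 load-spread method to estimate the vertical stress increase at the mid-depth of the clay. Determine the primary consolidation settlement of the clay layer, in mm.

Mid-depth of clay below the ground surface: z = 1 + 5.5/2 = 3.75 m.
Total vertical stress at mid-clay: σ_v = 18.5×1 + 16×2.75 = 62.5 kPa.
Pore pressure: u = 9.81×(3.75 − 0.18) = 35.022 kPa.
Initial effective stress: σ'_0 = σ_v − u = 62.5 − 35.022 = 27.478 kPa.
Stress increase at mid-clay by the 2:1 spreading method:
Δσ = qB/(B+z) = 293×3.2/(3.2+3.75) = 134.91 kPa
Final effective stress: σ'_f = σ'_0 + Δσ = 27.478 + 134.91 = 162.39 kPa.
Normally consolidated clay, so the full stress increment lies on the virgin compression line:
S_c = C_c·H/(1+e₀)·log₁₀(σ'_f/σ'_0) = 0.35×5.5/(1+1.28)×log₁₀(162.39/27.478)
    = 0.8443 × 0.77157 = 0.6514 m

S_c ≈ 651 mm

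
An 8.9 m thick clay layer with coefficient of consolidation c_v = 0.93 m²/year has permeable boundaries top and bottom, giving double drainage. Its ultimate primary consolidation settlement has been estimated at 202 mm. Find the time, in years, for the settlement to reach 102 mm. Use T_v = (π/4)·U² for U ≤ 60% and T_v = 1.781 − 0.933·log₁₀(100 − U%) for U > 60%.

t ≈ 4.26 years

Drainage path length: H_d = H/2 = 4.45 m (double drainage).
U = S(t)/S_ult = 102/202 = 0.505.
U ≤ 60%: T_v = (π/4)·U² = (π/4)×0.50495² = 0.20026.
t = T_v·H_d²/c_v = 0.20026×4.45²/0.93 = 4.264 years.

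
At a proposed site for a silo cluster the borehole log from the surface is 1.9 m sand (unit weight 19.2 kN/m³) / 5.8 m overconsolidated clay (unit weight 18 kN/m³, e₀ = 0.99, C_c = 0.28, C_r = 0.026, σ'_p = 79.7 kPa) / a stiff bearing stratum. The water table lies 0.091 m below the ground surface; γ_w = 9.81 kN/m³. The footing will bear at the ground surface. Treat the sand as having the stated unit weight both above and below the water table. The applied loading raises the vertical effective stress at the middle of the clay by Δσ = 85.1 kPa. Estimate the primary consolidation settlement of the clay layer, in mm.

Mid-depth of clay below the ground surface: z = 1.9 + 5.8/2 = 4.8 m.
Total vertical stress at mid-clay: σ_v = 19.2×1.9 + 18×2.9 = 88.68 kPa.
Pore pressure: u = 9.81×(4.8 − 0.091) = 46.195 kPa.
Initial effective stress: σ'_0 = σ_v − u = 88.68 − 46.195 = 42.485 kPa.
Final effective stress: σ'_f = 42.485 + 85.1 = 127.58 kPa.
σ'_f = 127.58 > σ'_p = 79.7 kPa, so the stress path crosses the preconsolidation pressure — recompression up to σ'_p, then virgin compression beyond:
S_c = H/(1+e₀)·[C_r·log₁₀(σ'_p/σ'_0) + C_c·log₁₀(σ'_f/σ'_p)]
    = 5.8/1.99 × [0.026×log₁₀(79.7/42.485) + 0.28×log₁₀(127.58/79.7)]
    = 2.9146 × [0.0071038 + 0.057211] = 0.1875 m

S_c ≈ 187 mm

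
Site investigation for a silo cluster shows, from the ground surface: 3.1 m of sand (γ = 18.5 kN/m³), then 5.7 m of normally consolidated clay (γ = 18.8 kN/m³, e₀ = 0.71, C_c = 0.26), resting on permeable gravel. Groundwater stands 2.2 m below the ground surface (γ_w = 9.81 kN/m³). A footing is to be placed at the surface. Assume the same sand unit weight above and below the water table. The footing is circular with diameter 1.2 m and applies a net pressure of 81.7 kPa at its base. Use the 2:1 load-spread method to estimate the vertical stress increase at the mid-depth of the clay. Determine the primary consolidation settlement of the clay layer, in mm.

Mid-depth of clay below the ground surface: z = 3.1 + 5.7/2 = 5.95 m.
Total vertical stress at mid-clay: σ_v = 18.5×3.1 + 18.8×2.85 = 110.93 kPa.
Pore pressure: u = 9.81×(5.95 − 2.2) = 36.788 kPa.
Initial effective stress: σ'_0 = σ_v − u = 110.93 − 36.788 = 74.142 kPa.
Stress increase at mid-clay by the 2:1 spreading method:
Δσ ≈ qD²/(D+z)² = 81.7×1.2²/(1.2+5.95)² = 2.3013 kPa
Final effective stress: σ'_f = σ'_0 + Δσ = 74.142 + 2.3013 = 76.443 kPa.
Normally consolidated clay, so the full stress increment lies on the virgin compression line:
S_c = C_c·H/(1+e₀)·log₁₀(σ'_f/σ'_0) = 0.26×5.7/(1+0.71)×log₁₀(76.443/74.142)
    = 0.86667 × 0.013273 = 0.0115 m

S_c ≈ 11.5 mm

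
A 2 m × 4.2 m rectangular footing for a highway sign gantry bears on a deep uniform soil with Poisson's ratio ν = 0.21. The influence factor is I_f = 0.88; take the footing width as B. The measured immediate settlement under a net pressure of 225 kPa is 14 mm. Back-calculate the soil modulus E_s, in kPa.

E_s ≈ 27000 kPa

S_e = q·B·(1−ν²)/E_s · I_f  ⇒  E_s = q·B·(1−ν²)·I_f / S_e.
E_s = 225 × 2 × 0.9559 × 0.88 / 0.014 = 27040 kPa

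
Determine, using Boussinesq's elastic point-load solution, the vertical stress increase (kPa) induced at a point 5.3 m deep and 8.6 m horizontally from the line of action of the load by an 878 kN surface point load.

Boussinesq vertical stress below a point load on an elastic half-space:
Δσ_z = 3P/(2πz²) · [1 + (r/z)²]^(−5/2)
r/z = 8.6/5.3 = 1.6226; [1+(r/z)²]^(−5/2) = 0.039751.
Δσ_z = 3×878/(2π×5.3²) × 0.039751 = 14.924 × 0.039751 = 0.5932 kPa

Δσ_z ≈ 0.593 kPa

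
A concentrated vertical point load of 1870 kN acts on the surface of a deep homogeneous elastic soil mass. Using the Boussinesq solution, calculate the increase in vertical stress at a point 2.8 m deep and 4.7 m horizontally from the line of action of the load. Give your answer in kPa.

Boussinesq vertical stress below a point load on an elastic half-space:
Δσ_z = 3P/(2πz²) · [1 + (r/z)²]^(−5/2)
r/z = 4.7/2.8 = 1.6786; [1+(r/z)²]^(−5/2) = 0.035117.
Δσ_z = 3×1870/(2π×2.8²) × 0.035117 = 113.89 × 0.035117 = 3.999 kPa

Δσ_z ≈ 4 kPa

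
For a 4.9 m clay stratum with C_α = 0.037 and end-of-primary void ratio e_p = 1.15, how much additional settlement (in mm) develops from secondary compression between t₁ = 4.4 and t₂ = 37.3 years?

S_s ≈ 78.3 mm

Secondary compression: S_s = C_α·H/(1+e_p)·log₁₀(t₂/t₁)
S_s = 0.037×4.9/(1+1.15)×log₁₀(37.3/4.4)
    = 0.08433 × 0.9283 = 0.07828 m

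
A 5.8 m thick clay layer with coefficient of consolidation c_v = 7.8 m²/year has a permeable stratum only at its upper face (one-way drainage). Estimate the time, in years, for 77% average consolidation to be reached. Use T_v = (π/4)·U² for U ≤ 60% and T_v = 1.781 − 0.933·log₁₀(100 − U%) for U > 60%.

t ≈ 2.2 years

Drainage path length: H_d = H = 5.8 m (single drainage).
U > 60%: T_v = 1.781 − 0.933·log₁₀(100 − 77) = 0.51051.
t = T_v·H_d²/c_v = 0.51051×5.8²/7.8 = 2.202 years.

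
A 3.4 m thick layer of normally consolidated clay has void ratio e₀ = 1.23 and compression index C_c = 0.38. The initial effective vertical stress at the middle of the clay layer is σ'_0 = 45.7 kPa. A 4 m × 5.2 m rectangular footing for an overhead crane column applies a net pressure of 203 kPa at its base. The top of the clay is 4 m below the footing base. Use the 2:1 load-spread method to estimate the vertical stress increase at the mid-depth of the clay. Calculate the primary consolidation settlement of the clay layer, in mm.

S_c ≈ 158 mm

Mid-depth of clay below the footing base: z = 4 + 3.4/2 = 5.7 m.
Stress increase at mid-clay by the 2:1 spreading method:
Δσ = qBL/((B+z)(L+z)) = 203×4×5.2/((4+5.7)(5.2+5.7)) = 39.936 kPa
Final effective stress: σ'_f = σ'_0 + Δσ = 45.7 + 39.936 = 85.636 kPa.
Normally consolidated clay, so the full stress increment lies on the virgin compression line:
S_c = C_c·H/(1+e₀)·log₁₀(σ'_f/σ'_0) = 0.38×3.4/(1+1.23)×log₁₀(85.636/45.7)
    = 0.57937 × 0.27274 = 0.158 m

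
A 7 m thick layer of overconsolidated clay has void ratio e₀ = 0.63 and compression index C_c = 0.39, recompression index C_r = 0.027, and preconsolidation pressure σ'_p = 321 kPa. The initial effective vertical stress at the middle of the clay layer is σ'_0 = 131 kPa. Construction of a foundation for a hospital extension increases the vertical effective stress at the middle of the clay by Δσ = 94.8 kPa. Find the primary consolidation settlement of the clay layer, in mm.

Final effective stress: σ'_f = 131 + 94.8 = 225.8 kPa.
σ'_f = 225.8 ≤ σ'_p = 321 kPa, so the clay remains overconsolidated and only the recompression index applies:
S_c = C_r·H/(1+e₀)·log₁₀(σ'_f/σ'_0) = 0.027×7/1.63×log₁₀(225.8/131)
    = 0.11595 × 0.23645 = 0.02742 m

S_c ≈ 27.4 mm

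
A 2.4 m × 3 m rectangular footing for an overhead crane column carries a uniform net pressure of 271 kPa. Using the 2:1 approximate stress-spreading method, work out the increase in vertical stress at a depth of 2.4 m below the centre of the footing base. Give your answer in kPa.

Δσ_z ≈ 75.3 kPa

By the 2:1 method the load spreads at 1 horizontal : 2 vertical, so at depth z the loaded area has grown by z in each plan dimension:
Δσ = qBL/((B+z)(L+z)) = 271×2.4×3/((2.4+2.4)(3+2.4)) = 75.278 kPa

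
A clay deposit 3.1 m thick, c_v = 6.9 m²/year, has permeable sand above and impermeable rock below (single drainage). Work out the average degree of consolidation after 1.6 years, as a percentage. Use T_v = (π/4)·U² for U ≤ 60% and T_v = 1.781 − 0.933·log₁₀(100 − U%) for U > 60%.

U ≈ 95.2 %

Drainage path length: H_d = H = 3.1 m (single drainage).
T_v = c_v·t/H_d² = 6.9×1.6/3.1² = 1.1488.
T_v = 1.1488 corresponds to the U > 60% branch:
U = 1 − 10^((1.781 − T_v)/0.933)/100 = 0.9524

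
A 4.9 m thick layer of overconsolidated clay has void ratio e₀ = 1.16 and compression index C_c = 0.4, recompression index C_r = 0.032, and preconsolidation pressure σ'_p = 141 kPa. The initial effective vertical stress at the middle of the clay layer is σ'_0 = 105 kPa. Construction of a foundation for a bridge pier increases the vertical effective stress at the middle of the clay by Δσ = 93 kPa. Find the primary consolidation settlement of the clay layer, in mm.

S_c ≈ 143 mm

Final effective stress: σ'_f = 105 + 93 = 198 kPa.
σ'_f = 198 > σ'_p = 141 kPa, so the stress path crosses the preconsolidation pressure — recompression up to σ'_p, then virgin compression beyond:
S_c = H/(1+e₀)·[C_r·log₁₀(σ'_p/σ'_0) + C_c·log₁₀(σ'_f/σ'_p)]
    = 4.9/2.16 × [0.032×log₁₀(141/105) + 0.4×log₁₀(198/141)]
    = 2.2685 × [0.004097 + 0.058978] = 0.1431 m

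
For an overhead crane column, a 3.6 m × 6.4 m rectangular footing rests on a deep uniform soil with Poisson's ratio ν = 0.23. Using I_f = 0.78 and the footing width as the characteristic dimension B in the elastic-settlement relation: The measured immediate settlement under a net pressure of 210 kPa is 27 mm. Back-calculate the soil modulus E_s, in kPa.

S_e = q·B·(1−ν²)/E_s · I_f  ⇒  E_s = q·B·(1−ν²)·I_f / S_e.
E_s = 210 × 3.6 × 0.9471 × 0.78 / 0.027 = 20680 kPa

E_s ≈ 20700 kPa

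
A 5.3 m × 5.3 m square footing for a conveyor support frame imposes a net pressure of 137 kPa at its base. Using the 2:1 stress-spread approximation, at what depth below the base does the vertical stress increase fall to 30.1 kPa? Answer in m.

2:1 spreading — at depth z the loaded area has grown by z in each plan dimension:
qB²/(B+z)² = Δσ_z ⇒ z = B(√(q/Δσ_z) − 1) = 5.3×(√(137/30.1) − 1) = 6.007 m

z ≈ 6.01 m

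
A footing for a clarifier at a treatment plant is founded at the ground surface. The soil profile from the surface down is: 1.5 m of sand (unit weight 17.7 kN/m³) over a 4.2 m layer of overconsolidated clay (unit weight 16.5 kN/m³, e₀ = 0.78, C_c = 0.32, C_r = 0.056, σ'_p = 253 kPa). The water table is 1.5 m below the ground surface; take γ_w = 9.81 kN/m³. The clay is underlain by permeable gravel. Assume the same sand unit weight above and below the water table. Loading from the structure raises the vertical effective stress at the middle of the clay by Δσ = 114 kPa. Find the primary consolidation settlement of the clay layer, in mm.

S_c ≈ 76.7 mm

Mid-depth of clay below the ground surface: z = 1.5 + 4.2/2 = 3.6 m.
Total vertical stress at mid-clay: σ_v = 17.7×1.5 + 16.5×2.1 = 61.2 kPa.
Pore pressure: u = 9.81×(3.6 − 1.5) = 20.601 kPa.
Initial effective stress: σ'_0 = σ_v − u = 61.2 − 20.601 = 40.599 kPa.
Final effective stress: σ'_f = 40.599 + 114 = 154.6 kPa.
σ'_f = 154.6 ≤ σ'_p = 253 kPa, so the clay remains overconsolidated and only the recompression index applies:
S_c = C_r·H/(1+e₀)·log₁₀(σ'_f/σ'_0) = 0.056×4.2/1.78×log₁₀(154.6/40.599)
    = 0.13214 × 0.58069 = 0.07673 m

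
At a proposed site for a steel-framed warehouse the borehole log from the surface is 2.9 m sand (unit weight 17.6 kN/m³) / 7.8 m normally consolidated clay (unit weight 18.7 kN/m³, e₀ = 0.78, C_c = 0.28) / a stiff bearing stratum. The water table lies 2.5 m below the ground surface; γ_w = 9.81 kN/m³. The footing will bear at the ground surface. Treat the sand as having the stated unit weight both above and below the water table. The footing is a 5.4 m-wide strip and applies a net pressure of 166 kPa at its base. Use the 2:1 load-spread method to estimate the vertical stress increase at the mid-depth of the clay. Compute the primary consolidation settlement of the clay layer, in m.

Mid-depth of clay below the ground surface: z = 2.9 + 7.8/2 = 6.8 m.
Total vertical stress at mid-clay: σ_v = 17.6×2.9 + 18.7×3.9 = 123.97 kPa.
Pore pressure: u = 9.81×(6.8 − 2.5) = 42.183 kPa.
Initial effective stress: σ'_0 = σ_v − u = 123.97 − 42.183 = 81.787 kPa.
Stress increase at mid-clay by the 2:1 spreading method:
Δσ = qB/(B+z) = 166×5.4/(5.4+6.8) = 73.475 kPa
Final effective stress: σ'_f = σ'_0 + Δσ = 81.787 + 73.475 = 155.26 kPa.
Normally consolidated clay, so the full stress increment lies on the virgin compression line:
S_c = C_c·H/(1+e₀)·log₁₀(σ'_f/σ'_0) = 0.28×7.8/(1+0.78)×log₁₀(155.26/81.787)
    = 1.227 × 0.27838 = 0.3416 m

S_c ≈ 0.342 m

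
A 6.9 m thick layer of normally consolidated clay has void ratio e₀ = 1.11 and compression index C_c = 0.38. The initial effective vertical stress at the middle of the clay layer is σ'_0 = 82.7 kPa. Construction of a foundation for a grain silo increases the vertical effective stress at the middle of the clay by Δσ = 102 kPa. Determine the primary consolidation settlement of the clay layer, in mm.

S_c ≈ 434 mm

Final effective stress: σ'_f = σ'_0 + Δσ = 82.7 + 102 = 184.7 kPa.
Normally consolidated clay, so the full stress increment lies on the virgin compression line:
S_c = C_c·H/(1+e₀)·log₁₀(σ'_f/σ'_0) = 0.38×6.9/(1+1.11)×log₁₀(184.7/82.7)
    = 1.2427 × 0.34896 = 0.4337 m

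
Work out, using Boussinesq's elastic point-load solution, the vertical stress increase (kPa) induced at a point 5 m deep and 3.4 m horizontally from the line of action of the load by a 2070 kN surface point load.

Δσ_z ≈ 15.3 kPa

Boussinesq vertical stress below a point load on an elastic half-space:
Δσ_z = 3P/(2πz²) · [1 + (r/z)²]^(−5/2)
r/z = 3.4/5 = 0.68; [1+(r/z)²]^(−5/2) = 0.38666.
Δσ_z = 3×2070/(2π×5²) × 0.38666 = 39.534 × 0.38666 = 15.29 kPa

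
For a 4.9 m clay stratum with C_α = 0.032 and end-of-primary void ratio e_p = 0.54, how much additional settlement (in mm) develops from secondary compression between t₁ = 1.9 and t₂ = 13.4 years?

Secondary compression: S_s = C_α·H/(1+e_p)·log₁₀(t₂/t₁)
S_s = 0.032×4.9/(1+0.54)×log₁₀(13.4/1.9)
    = 0.1018 × 0.8484 = 0.08638 m

S_s ≈ 86.4 mm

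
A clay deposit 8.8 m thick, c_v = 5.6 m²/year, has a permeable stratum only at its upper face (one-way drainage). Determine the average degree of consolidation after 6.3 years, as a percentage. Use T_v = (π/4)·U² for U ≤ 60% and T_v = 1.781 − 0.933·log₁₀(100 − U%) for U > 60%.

U ≈ 73.7 %

Drainage path length: H_d = H = 8.8 m (single drainage).
T_v = c_v·t/H_d² = 5.6×6.3/8.8² = 0.45558.
T_v = 0.45558 corresponds to the U > 60% branch:
U = 1 − 10^((1.781 − T_v)/0.933)/100 = 0.7366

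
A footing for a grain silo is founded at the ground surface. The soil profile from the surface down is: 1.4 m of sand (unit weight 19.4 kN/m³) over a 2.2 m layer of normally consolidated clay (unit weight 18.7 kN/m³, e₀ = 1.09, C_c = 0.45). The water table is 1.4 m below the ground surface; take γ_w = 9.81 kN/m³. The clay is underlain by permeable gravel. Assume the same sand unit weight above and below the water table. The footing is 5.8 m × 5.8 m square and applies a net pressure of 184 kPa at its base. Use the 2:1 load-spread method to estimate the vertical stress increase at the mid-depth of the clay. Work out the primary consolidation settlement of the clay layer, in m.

Mid-depth of clay below the ground surface: z = 1.4 + 2.2/2 = 2.5 m.
Total vertical stress at mid-clay: σ_v = 19.4×1.4 + 18.7×1.1 = 47.73 kPa.
Pore pressure: u = 9.81×(2.5 − 1.4) = 10.791 kPa.
Initial effective stress: σ'_0 = σ_v − u = 47.73 − 10.791 = 36.939 kPa.
Stress increase at mid-clay by the 2:1 spreading method:
Δσ = qBL/((B+z)(L+z)) = 184×5.8×5.8/((5.8+2.5)(5.8+2.5)) = 89.85 kPa
Final effective stress: σ'_f = σ'_0 + Δσ = 36.939 + 89.85 = 126.79 kPa.
Normally consolidated clay, so the full stress increment lies on the virgin compression line:
S_c = C_c·H/(1+e₀)·log₁₀(σ'_f/σ'_0) = 0.45×2.2/(1+1.09)×log₁₀(126.79/36.939)
    = 0.47368 × 0.5356 = 0.2537 m

S_c ≈ 0.254 m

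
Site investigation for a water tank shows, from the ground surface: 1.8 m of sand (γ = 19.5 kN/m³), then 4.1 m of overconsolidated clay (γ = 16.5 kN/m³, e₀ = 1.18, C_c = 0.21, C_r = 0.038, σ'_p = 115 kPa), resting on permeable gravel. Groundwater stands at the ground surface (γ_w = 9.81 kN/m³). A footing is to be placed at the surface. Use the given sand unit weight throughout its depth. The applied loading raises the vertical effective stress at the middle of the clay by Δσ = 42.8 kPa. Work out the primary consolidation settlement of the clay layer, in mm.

Mid-depth of clay below the ground surface: z = 1.8 + 4.1/2 = 3.85 m.
Total vertical stress at mid-clay: σ_v = 19.5×1.8 + 16.5×2.05 = 68.925 kPa.
Pore pressure: u = 9.81×(3.85 − 0) = 37.769 kPa.
Initial effective stress: σ'_0 = σ_v − u = 68.925 − 37.769 = 31.156 kPa.
Final effective stress: σ'_f = 31.156 + 42.8 = 73.956 kPa.
σ'_f = 73.956 ≤ σ'_p = 115 kPa, so the clay remains overconsolidated and only the recompression index applies:
S_c = C_r·H/(1+e₀)·log₁₀(σ'_f/σ'_0) = 0.038×4.1/2.18×log₁₀(73.956/31.156)
    = 0.071467 × 0.37543 = 0.02683 m

S_c ≈ 26.8 mm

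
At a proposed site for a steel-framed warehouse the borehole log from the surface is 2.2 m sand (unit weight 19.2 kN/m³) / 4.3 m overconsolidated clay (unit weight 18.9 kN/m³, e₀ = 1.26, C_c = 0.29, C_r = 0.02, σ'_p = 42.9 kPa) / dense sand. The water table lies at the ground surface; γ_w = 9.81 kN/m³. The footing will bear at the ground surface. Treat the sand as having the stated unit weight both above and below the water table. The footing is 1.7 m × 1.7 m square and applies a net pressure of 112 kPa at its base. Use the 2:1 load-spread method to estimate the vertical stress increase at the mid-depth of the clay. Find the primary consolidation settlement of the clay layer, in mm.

S_c ≈ 33.2 mm

Mid-depth of clay below the ground surface: z = 2.2 + 4.3/2 = 4.35 m.
Total vertical stress at mid-clay: σ_v = 19.2×2.2 + 18.9×2.15 = 82.875 kPa.
Pore pressure: u = 9.81×(4.35 − 0) = 42.673 kPa.
Initial effective stress: σ'_0 = σ_v − u = 82.875 − 42.673 = 40.202 kPa.
Stress increase at mid-clay by the 2:1 spreading method:
Δσ = qBL/((B+z)(L+z)) = 112×1.7×1.7/((1.7+4.35)(1.7+4.35)) = 8.8431 kPa
Final effective stress: σ'_f = 40.202 + 8.8431 = 49.045 kPa.
σ'_f = 49.045 > σ'_p = 42.9 kPa, so the stress path crosses the preconsolidation pressure — recompression up to σ'_p, then virgin compression beyond:
S_c = H/(1+e₀)·[C_r·log₁₀(σ'_p/σ'_0) + C_c·log₁₀(σ'_f/σ'_p)]
    = 4.3/2.26 × [0.02×log₁₀(42.9/40.202) + 0.29×log₁₀(49.045/42.9)]
    = 1.9027 × [0.00056419 + 0.01686] = 0.03315 m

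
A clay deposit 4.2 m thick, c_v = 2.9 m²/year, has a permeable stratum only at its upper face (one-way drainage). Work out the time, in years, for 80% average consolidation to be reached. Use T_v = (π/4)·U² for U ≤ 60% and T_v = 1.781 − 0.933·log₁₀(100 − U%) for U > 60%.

Drainage path length: H_d = H = 4.2 m (single drainage).
U > 60%: T_v = 1.781 − 0.933·log₁₀(100 − 80) = 0.56714.
t = T_v·H_d²/c_v = 0.56714×4.2²/2.9 = 3.45 years.

t ≈ 3.45 years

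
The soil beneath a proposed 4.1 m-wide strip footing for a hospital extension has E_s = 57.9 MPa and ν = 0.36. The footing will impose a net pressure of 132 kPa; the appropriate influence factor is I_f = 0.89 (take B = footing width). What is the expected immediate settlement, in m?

Immediate (elastic) settlement: S_e = q·B·(1−ν²)/E_s · I_f.
E_s = 57.9 MPa = 57900 kPa.
S_e = 132 × 4.1 × (1 − 0.36²) / 57900 × 0.89
    = 132 × 4.1 × 0.8704 / 57900 × 0.89
    = 0.007241 m

S_e ≈ 0.00724 m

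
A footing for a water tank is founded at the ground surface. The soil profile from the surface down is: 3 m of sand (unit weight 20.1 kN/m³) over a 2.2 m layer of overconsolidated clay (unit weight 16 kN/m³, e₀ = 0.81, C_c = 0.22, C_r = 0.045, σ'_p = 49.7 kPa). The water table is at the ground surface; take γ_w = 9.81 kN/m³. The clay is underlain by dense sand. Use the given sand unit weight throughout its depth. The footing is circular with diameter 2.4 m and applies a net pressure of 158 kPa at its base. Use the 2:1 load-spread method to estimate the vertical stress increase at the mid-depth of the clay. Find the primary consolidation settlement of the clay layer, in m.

Mid-depth of clay below the ground surface: z = 3 + 2.2/2 = 4.1 m.
Total vertical stress at mid-clay: σ_v = 20.1×3 + 16×1.1 = 77.9 kPa.
Pore pressure: u = 9.81×(4.1 − 0) = 40.221 kPa.
Initial effective stress: σ'_0 = σ_v − u = 77.9 − 40.221 = 37.679 kPa.
Stress increase at mid-clay by the 2:1 spreading method:
Δσ ≈ qD²/(D+z)² = 158×2.4²/(2.4+4.1)² = 21.54 kPa
Final effective stress: σ'_f = 37.679 + 21.54 = 59.219 kPa.
σ'_f = 59.219 > σ'_p = 49.7 kPa, so the stress path crosses the preconsolidation pressure — recompression up to σ'_p, then virgin compression beyond:
S_c = H/(1+e₀)·[C_r·log₁₀(σ'_p/σ'_0) + C_c·log₁₀(σ'_f/σ'_p)]
    = 2.2/1.81 × [0.045×log₁₀(49.7/37.679) + 0.22×log₁₀(59.219/49.7)]
    = 1.2155 × [0.0054116 + 0.016743] = 0.02693 m

S_c ≈ 0.0269 m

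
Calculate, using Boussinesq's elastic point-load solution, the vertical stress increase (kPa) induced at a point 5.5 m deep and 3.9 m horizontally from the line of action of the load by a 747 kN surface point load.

Δσ_z ≈ 4.26 kPa

Boussinesq vertical stress below a point load on an elastic half-space:
Δσ_z = 3P/(2πz²) · [1 + (r/z)²]^(−5/2)
r/z = 3.9/5.5 = 0.70909; [1+(r/z)²]^(−5/2) = 0.36119.
Δσ_z = 3×747/(2π×5.5²) × 0.36119 = 11.791 × 0.36119 = 4.259 kPa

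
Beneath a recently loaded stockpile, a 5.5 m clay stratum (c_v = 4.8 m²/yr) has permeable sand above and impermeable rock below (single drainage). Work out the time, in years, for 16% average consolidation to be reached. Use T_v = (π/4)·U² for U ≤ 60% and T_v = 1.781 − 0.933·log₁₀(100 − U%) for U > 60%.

Drainage path length: H_d = H = 5.5 m (single drainage).
U ≤ 60%: T_v = (π/4)·U² = (π/4)×0.16² = 0.020106.
t = T_v·H_d²/c_v = 0.020106×5.5²/4.8 = 0.1267 years.

t ≈ 0.127 years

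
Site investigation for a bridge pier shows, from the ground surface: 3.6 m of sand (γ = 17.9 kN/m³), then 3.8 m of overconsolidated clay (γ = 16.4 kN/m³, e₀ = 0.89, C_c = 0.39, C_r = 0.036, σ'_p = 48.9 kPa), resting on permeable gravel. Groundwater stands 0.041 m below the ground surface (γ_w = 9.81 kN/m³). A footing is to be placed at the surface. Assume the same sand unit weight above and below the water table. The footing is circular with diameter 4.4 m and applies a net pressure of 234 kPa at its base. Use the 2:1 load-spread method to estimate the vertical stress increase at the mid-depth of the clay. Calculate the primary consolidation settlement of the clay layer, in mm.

S_c ≈ 206 mm

Mid-depth of clay below the ground surface: z = 3.6 + 3.8/2 = 5.5 m.
Total vertical stress at mid-clay: σ_v = 17.9×3.6 + 16.4×1.9 = 95.6 kPa.
Pore pressure: u = 9.81×(5.5 − 0.041) = 53.553 kPa.
Initial effective stress: σ'_0 = σ_v − u = 95.6 − 53.553 = 42.047 kPa.
Stress increase at mid-clay by the 2:1 spreading method:
Δσ ≈ qD²/(D+z)² = 234×4.4²/(4.4+5.5)² = 46.222 kPa
Final effective stress: σ'_f = 42.047 + 46.222 = 88.269 kPa.
σ'_f = 88.269 > σ'_p = 48.9 kPa, so the stress path crosses the preconsolidation pressure — recompression up to σ'_p, then virgin compression beyond:
S_c = H/(1+e₀)·[C_r·log₁₀(σ'_p/σ'_0) + C_c·log₁₀(σ'_f/σ'_p)]
    = 3.8/1.89 × [0.036×log₁₀(48.9/42.047) + 0.39×log₁₀(88.269/48.9)]
    = 2.0106 × [0.0023607 + 0.10003] = 0.2059 m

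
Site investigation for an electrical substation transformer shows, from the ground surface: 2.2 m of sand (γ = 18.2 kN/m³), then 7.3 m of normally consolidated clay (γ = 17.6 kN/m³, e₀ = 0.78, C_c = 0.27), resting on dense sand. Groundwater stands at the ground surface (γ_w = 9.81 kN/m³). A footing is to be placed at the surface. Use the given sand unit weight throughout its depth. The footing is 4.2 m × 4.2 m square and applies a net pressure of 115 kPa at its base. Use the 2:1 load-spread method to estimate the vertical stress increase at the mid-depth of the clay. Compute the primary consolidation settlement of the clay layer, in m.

Mid-depth of clay below the ground surface: z = 2.2 + 7.3/2 = 5.85 m.
Total vertical stress at mid-clay: σ_v = 18.2×2.2 + 17.6×3.65 = 104.28 kPa.
Pore pressure: u = 9.81×(5.85 − 0) = 57.389 kPa.
Initial effective stress: σ'_0 = σ_v − u = 104.28 − 57.389 = 46.891 kPa.
Stress increase at mid-clay by the 2:1 spreading method:
Δσ = qBL/((B+z)(L+z)) = 115×4.2×4.2/((4.2+5.85)(4.2+5.85)) = 20.085 kPa
Final effective stress: σ'_f = σ'_0 + Δσ = 46.891 + 20.085 = 66.976 kPa.
Normally consolidated clay, so the full stress increment lies on the virgin compression line:
S_c = C_c·H/(1+e₀)·log₁₀(σ'_f/σ'_0) = 0.27×7.3/(1+0.78)×log₁₀(66.976/46.891)
    = 1.1073 × 0.15483 = 0.1714 m

S_c ≈ 0.171 m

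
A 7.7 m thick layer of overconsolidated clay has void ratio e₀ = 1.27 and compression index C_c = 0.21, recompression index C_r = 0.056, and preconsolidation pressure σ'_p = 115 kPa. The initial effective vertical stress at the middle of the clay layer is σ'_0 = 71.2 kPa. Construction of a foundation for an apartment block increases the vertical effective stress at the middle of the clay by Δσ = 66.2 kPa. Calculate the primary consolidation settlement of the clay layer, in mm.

Final effective stress: σ'_f = 71.2 + 66.2 = 137.4 kPa.
σ'_f = 137.4 > σ'_p = 115 kPa, so the stress path crosses the preconsolidation pressure — recompression up to σ'_p, then virgin compression beyond:
S_c = H/(1+e₀)·[C_r·log₁₀(σ'_p/σ'_0) + C_c·log₁₀(σ'_f/σ'_p)]
    = 7.7/2.27 × [0.056×log₁₀(115/71.2) + 0.21×log₁₀(137.4/115)]
    = 3.3921 × [0.01166 + 0.016231] = 0.09461 m

S_c ≈ 94.6 mm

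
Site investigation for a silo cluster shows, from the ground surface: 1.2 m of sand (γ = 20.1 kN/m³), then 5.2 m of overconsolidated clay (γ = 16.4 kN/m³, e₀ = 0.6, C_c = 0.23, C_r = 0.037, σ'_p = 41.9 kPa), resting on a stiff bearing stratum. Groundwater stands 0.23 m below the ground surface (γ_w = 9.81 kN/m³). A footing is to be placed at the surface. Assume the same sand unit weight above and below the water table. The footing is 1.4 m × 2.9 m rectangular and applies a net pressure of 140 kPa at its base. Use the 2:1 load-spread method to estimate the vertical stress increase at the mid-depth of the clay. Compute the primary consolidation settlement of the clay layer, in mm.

S_c ≈ 59 mm

Mid-depth of clay below the ground surface: z = 1.2 + 5.2/2 = 3.8 m.
Total vertical stress at mid-clay: σ_v = 20.1×1.2 + 16.4×2.6 = 66.76 kPa.
Pore pressure: u = 9.81×(3.8 − 0.23) = 35.022 kPa.
Initial effective stress: σ'_0 = σ_v − u = 66.76 − 35.022 = 31.738 kPa.
Stress increase at mid-clay by the 2:1 spreading method:
Δσ = qBL/((B+z)(L+z)) = 140×1.4×2.9/((1.4+3.8)(2.9+3.8)) = 16.315 kPa
Final effective stress: σ'_f = 31.738 + 16.315 = 48.053 kPa.
σ'_f = 48.053 > σ'_p = 41.9 kPa, so the stress path crosses the preconsolidation pressure — recompression up to σ'_p, then virgin compression beyond:
S_c = H/(1+e₀)·[C_r·log₁₀(σ'_p/σ'_0) + C_c·log₁₀(σ'_f/σ'_p)]
    = 5.2/1.6 × [0.037×log₁₀(41.9/31.738) + 0.23×log₁₀(48.053/41.9)]
    = 3.25 × [0.0044635 + 0.013686] = 0.05899 m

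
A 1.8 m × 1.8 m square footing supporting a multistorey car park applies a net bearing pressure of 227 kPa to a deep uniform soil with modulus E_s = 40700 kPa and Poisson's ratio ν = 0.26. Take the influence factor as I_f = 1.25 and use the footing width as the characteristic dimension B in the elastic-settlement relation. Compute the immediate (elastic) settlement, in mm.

S_e ≈ 11.7 mm

Immediate (elastic) settlement: S_e = q·B·(1−ν²)/E_s · I_f.
S_e = 227 × 1.8 × (1 − 0.26²) / 40700 × 1.25
    = 227 × 1.8 × 0.9324 / 40700 × 1.25
    = 0.0117 m = 11.7 mm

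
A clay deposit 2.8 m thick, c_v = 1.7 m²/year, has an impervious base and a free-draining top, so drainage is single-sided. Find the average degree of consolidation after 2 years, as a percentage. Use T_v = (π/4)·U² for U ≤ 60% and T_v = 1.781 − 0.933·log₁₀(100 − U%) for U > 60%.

U ≈ 72.2 %

Drainage path length: H_d = H = 2.8 m (single drainage).
T_v = c_v·t/H_d² = 1.7×2/2.8² = 0.43367.
T_v = 0.43367 corresponds to the U > 60% branch:
U = 1 − 10^((1.781 − T_v)/0.933)/100 = 0.722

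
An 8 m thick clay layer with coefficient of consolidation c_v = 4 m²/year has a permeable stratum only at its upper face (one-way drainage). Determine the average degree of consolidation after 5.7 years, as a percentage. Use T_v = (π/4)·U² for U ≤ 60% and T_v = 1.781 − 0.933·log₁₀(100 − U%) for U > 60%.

Drainage path length: H_d = H = 8 m (single drainage).
T_v = c_v·t/H_d² = 4×5.7/8² = 0.35625.
T_v = 0.35625 corresponds to the U > 60% branch:
U = 1 − 10^((1.781 − T_v)/0.933)/100 = 0.6634

U ≈ 66.3 %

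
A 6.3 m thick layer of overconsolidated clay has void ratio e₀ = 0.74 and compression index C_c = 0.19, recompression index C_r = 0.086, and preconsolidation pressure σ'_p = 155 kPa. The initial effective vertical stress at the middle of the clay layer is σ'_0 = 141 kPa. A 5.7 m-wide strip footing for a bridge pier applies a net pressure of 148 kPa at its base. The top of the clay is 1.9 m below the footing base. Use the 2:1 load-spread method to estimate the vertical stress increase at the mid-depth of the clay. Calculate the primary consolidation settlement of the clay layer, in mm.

S_c ≈ 117 mm

Mid-depth of clay below the footing base: z = 1.9 + 6.3/2 = 5.05 m.
Stress increase at mid-clay by the 2:1 spreading method:
Δσ = qB/(B+z) = 148×5.7/(5.7+5.05) = 78.474 kPa
Final effective stress: σ'_f = 141 + 78.474 = 219.47 kPa.
σ'_f = 219.47 > σ'_p = 155 kPa, so the stress path crosses the preconsolidation pressure — recompression up to σ'_p, then virgin compression beyond:
S_c = H/(1+e₀)·[C_r·log₁₀(σ'_p/σ'_0) + C_c·log₁₀(σ'_f/σ'_p)]
    = 6.3/1.74 × [0.086×log₁₀(155/141) + 0.19×log₁₀(219.47/155)]
    = 3.6207 × [0.0035357 + 0.028698] = 0.1167 m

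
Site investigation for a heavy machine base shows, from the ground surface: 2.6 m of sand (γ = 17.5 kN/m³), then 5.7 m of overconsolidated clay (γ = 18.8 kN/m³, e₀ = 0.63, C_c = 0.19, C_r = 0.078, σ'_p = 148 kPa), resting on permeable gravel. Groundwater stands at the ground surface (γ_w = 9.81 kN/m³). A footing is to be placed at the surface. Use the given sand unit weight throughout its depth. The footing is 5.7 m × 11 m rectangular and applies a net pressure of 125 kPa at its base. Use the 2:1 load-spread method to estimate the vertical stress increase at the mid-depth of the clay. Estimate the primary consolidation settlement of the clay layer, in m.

Mid-depth of clay below the ground surface: z = 2.6 + 5.7/2 = 5.45 m.
Total vertical stress at mid-clay: σ_v = 17.5×2.6 + 18.8×2.85 = 99.08 kPa.
Pore pressure: u = 9.81×(5.45 − 0) = 53.465 kPa.
Initial effective stress: σ'_0 = σ_v − u = 99.08 − 53.465 = 45.615 kPa.
Stress increase at mid-clay by the 2:1 spreading method:
Δσ = qBL/((B+z)(L+z)) = 125×5.7×11/((5.7+5.45)(11+5.45)) = 42.73 kPa
Final effective stress: σ'_f = 45.615 + 42.73 = 88.345 kPa.
σ'_f = 88.345 ≤ σ'_p = 148 kPa, so the clay remains overconsolidated and only the recompression index applies:
S_c = C_r·H/(1+e₀)·log₁₀(σ'_f/σ'_0) = 0.078×5.7/1.63×log₁₀(88.345/45.615)
    = 0.27276 × 0.28707 = 0.0783 m

S_c ≈ 0.0783 m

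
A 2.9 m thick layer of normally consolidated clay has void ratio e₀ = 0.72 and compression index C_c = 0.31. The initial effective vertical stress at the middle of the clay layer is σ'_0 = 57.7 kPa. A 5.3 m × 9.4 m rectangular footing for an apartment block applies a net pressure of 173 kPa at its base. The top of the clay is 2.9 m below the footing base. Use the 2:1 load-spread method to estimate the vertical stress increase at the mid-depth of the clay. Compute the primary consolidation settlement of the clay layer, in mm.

Mid-depth of clay below the footing base: z = 2.9 + 2.9/2 = 4.35 m.
Stress increase at mid-clay by the 2:1 spreading method:
Δσ = qBL/((B+z)(L+z)) = 173×5.3×9.4/((5.3+4.35)(9.4+4.35)) = 64.956 kPa
Final effective stress: σ'_f = σ'_0 + Δσ = 57.7 + 64.956 = 122.66 kPa.
Normally consolidated clay, so the full stress increment lies on the virgin compression line:
S_c = C_c·H/(1+e₀)·log₁₀(σ'_f/σ'_0) = 0.31×2.9/(1+0.72)×log₁₀(122.66/57.7)
    = 0.52267 × 0.32753 = 0.1712 m

S_c ≈ 171 mm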